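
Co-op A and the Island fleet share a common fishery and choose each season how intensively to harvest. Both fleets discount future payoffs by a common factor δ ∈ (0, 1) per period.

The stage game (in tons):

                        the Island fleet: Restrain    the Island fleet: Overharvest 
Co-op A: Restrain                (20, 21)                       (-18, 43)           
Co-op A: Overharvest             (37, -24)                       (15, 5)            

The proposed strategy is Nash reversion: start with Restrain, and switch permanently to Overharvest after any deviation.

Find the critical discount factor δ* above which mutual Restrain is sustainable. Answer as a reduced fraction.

17/22

For Co-op A: deviation gain 37−20 = 17, per-period punishment loss 20−15 = 5. IC gives δ ≥ 17/22.
For the Island fleet: gain 22, loss 16 per period, so δ ≥ 22/38 = 11/19.
The tighter constraint is Co-op A's, so cooperation needs δ ≥ 17/22.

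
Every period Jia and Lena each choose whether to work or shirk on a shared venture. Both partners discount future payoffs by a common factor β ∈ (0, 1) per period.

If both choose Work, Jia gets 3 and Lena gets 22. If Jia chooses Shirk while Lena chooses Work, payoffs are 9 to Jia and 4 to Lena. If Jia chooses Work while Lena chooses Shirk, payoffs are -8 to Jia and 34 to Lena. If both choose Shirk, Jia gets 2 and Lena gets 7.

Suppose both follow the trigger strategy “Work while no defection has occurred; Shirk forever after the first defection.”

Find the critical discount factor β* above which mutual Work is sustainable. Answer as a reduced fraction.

6/7

For Jia: deviation gain 9−3 = 6, per-period punishment loss 3−2 = 1. IC gives β ≥ 6/7.
For Lena: gain 12, loss 15 per period, so β ≥ 12/27 = 4/9.
The tighter constraint is Jia's, so cooperation needs β ≥ 6/7.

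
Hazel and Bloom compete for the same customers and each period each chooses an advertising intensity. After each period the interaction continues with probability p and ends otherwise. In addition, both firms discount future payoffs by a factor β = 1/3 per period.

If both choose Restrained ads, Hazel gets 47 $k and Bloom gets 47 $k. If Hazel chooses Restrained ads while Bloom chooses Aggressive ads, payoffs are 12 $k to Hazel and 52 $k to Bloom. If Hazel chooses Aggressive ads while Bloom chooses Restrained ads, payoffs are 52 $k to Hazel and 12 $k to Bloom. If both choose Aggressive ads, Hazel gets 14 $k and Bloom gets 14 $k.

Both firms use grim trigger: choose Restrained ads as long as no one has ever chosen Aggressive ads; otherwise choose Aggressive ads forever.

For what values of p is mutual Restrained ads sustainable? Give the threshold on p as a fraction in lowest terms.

With continuation probability p and discount β, the effective per-period discount factor is βp.
Grim-trigger IC: βp ≥ (52−47)/(52−14) = 5/38.
So p ≥ (5/38)/(1/3) = 15/38.

15/38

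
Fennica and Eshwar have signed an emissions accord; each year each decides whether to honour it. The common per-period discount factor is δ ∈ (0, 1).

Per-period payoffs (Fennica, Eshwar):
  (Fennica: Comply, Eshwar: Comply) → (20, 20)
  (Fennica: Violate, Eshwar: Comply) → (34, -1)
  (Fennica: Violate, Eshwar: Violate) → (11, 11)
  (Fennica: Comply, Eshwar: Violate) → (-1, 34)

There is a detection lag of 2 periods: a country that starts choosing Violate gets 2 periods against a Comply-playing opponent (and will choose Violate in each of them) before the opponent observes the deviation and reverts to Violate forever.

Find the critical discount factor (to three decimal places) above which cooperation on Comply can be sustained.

A deviator earns 34 for 2 periods, then 11 forever; cooperating earns 20 forever. Multiplying the IC by (1−δ):
20 ≥ 34(1−δ^2) + 11δ^2, so 23·δ^2 ≥ 14 and δ^2 ≥ 14/23.
δ ≥ (14/23)^(1/2) ≈ 0.780.

0.780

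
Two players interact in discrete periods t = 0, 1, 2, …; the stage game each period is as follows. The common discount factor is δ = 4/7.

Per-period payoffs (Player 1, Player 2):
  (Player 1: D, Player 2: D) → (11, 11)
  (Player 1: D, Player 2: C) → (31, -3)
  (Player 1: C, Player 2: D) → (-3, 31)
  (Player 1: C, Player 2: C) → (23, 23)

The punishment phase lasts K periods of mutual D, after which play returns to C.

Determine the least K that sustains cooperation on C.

2

IC: δ(1−δ^K)/(1−δ) ≥ (31−23)/(23−11) = 2/3.
With δ = 4/7: need 1 − δ^K ≥ 2/3·(1−4/7)/(4/7), i.e. δ^K ≤ 0.5000.
Since (4/7)^1 = 0.5714 and (4/7)^2 = 0.3265, the smallest such K is 2.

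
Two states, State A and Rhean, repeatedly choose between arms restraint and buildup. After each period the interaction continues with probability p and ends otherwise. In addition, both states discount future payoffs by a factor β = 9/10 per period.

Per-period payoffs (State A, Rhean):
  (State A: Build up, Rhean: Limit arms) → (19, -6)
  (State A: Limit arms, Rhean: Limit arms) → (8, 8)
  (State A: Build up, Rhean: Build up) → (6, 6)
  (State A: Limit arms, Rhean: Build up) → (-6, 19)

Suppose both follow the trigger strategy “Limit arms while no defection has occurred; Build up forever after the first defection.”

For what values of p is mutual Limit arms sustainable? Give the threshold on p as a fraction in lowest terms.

Expected continuation weight on next period's payoff is β·p = 9/10·p, which plays the role of the discount factor.
Cooperation requires 9/10·p ≥ (19−8)/(19−6) = 11/13, hence p ≥ 110/117.

110/117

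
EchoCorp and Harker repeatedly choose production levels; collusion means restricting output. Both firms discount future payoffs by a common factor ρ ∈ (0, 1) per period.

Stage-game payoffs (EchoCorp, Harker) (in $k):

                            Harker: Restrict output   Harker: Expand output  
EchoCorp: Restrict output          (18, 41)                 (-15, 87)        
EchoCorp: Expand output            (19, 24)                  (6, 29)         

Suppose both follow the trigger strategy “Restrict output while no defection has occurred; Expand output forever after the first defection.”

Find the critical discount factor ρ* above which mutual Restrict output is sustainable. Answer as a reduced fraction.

23/29

EchoCorp: cooperation gives 18 each period; deviation gives 19 once then 6 forever.
  18/(1−ρ) ≥ 19 + 6ρ/(1−ρ) ⇒ ρ ≥ 1/13.
Harker: cooperation gives 41 each period; deviation gives 87 once then 29 forever.
  ρ ≥ 46/58 = 23/29.
Both must hold, so the binding constraint is Harker's: ρ ≥ 23/29.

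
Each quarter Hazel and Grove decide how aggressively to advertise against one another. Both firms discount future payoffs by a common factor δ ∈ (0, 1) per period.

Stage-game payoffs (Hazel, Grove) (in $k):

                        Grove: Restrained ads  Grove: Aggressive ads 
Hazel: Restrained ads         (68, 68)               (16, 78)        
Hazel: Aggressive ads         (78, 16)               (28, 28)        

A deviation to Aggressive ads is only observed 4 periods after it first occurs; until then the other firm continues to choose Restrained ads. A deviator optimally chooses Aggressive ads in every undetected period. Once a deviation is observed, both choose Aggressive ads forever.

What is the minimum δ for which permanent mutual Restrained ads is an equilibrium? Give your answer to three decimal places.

A deviator earns 78 for 4 periods, then 28 forever; cooperating earns 68 forever. Multiplying the IC by (1−δ):
68 ≥ 78(1−δ^4) + 28δ^4, so 50·δ^4 ≥ 10 and δ^4 ≥ 1/5.
δ ≥ (1/5)^(1/4) ≈ 0.669.

0.669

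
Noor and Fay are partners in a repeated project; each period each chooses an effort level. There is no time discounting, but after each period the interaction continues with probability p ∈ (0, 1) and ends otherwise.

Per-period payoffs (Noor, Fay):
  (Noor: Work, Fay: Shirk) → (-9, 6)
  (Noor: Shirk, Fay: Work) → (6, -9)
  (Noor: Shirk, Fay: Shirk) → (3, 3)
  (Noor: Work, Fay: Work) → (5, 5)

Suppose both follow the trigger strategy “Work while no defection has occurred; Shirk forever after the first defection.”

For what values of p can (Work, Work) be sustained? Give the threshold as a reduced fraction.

1/3

With no time discounting, the continuation probability p plays the role of the discount factor.
Grim-trigger IC: 5/(1−p) ≥ 6 + 3p/(1−p) ⇒ p ≥ (6−5)/(6−3) = 1/3.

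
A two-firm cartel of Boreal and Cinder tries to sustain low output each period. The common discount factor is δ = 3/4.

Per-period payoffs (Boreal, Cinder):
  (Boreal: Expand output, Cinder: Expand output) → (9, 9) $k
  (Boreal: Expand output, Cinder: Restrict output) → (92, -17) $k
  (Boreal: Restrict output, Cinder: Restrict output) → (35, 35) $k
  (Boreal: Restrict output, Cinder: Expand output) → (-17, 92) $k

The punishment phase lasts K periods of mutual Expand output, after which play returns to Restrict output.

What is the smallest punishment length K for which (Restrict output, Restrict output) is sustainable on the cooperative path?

No profitable deviation requires (35−9)(δ+…+δ^K) ≥ 92−35, i.e. δ+…+δ^K ≥ 57/26 ≈ 2.1923.
With δ = 3/4, the partial sums are K=1: 0.7500, K=2: 1.3125, K=3: 1.7344, K=4: 2.0508, K=5: 2.2881.
K = 5 is the first length at which the sum reaches 2.1923.

5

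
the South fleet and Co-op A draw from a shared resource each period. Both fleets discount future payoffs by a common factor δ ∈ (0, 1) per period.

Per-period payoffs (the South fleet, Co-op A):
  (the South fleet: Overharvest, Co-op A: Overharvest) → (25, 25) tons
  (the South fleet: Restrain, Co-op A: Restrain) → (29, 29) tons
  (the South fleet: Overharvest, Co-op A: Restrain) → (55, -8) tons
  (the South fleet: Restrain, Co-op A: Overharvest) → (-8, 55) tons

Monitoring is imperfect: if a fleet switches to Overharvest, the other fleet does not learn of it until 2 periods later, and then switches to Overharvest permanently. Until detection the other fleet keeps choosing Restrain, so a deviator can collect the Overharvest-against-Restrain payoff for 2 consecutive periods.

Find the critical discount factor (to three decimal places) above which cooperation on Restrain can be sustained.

Deviating for the 2 undetected periods gains 55−29 = 26 per period over cooperation, then loses 29−25 = 4 per period forever once punishment starts.
Gain: 26(1 + δ + … + δ^1); loss: 4·δ^2/(1−δ).
No profitable deviation ⇔ 26(1−δ^2) ≤ 4·δ^2, i.e. δ^2 ≥ 26/(26+4) = 13/15.
Hence δ ≥ (13/15)^(1/2) ≈ 0.931.

0.931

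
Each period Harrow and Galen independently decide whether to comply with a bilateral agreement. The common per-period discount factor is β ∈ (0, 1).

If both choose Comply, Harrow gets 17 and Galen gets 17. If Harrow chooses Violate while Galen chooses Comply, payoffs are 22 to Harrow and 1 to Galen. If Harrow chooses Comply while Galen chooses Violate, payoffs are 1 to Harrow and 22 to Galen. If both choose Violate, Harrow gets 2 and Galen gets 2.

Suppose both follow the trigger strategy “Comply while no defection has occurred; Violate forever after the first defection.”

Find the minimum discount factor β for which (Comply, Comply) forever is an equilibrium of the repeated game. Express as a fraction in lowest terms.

1/4

One-period gain from deviating is 22 − 17 = 5. The loss is 17 − 2 = 15 in every subsequent period, with present value 15·β/(1−β).
Deviation is unprofitable when 15·β/(1−β) ≥ 5, i.e. β/(1−β) ≥ 1/3.
Equivalently β ≥ 5/(5+15) = 1/4.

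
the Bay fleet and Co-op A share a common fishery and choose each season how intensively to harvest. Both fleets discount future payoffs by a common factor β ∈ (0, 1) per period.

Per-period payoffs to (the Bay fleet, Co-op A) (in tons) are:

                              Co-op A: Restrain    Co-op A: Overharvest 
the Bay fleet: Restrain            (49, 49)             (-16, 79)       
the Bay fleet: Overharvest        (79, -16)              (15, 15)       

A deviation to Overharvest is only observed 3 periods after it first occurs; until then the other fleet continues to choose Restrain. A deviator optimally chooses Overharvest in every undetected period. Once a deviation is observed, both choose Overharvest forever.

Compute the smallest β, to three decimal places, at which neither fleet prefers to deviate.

0.777

The best deviation is to choose Overharvest for all 3 undetected periods, earning 79 each, then 15 forever once detected.
Deviation value: 79(1−β^3)/(1−β) + 15β^3/(1−β); cooperation value: 49/(1−β).
IC: 49 ≥ 79(1−β^3) + 15β^3 = 79 − 64β^3.
So β^3 ≥ 30/64 = 15/32, giving β ≥ (15/32)^(1/3) ≈ 0.777.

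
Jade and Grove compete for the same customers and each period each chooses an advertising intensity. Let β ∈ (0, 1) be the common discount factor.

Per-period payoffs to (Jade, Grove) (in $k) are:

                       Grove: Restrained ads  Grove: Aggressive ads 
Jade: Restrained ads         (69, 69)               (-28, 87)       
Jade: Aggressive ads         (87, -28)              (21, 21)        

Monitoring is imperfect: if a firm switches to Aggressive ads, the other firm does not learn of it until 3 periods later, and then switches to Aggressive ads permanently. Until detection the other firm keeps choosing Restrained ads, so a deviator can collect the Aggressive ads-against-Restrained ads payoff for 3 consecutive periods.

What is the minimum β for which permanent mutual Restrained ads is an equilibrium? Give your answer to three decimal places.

Deviating for the 3 undetected periods gains 87−69 = 18 per period over cooperation, then loses 69−21 = 48 per period forever once punishment starts.
Gain: 18(1 + β + … + β^2); loss: 48·β^3/(1−β).
No profitable deviation ⇔ 18(1−β^3) ≤ 48·β^3, i.e. β^3 ≥ 18/(18+48) = 3/11.
Hence β ≥ (3/11)^(1/3) ≈ 0.648.

0.648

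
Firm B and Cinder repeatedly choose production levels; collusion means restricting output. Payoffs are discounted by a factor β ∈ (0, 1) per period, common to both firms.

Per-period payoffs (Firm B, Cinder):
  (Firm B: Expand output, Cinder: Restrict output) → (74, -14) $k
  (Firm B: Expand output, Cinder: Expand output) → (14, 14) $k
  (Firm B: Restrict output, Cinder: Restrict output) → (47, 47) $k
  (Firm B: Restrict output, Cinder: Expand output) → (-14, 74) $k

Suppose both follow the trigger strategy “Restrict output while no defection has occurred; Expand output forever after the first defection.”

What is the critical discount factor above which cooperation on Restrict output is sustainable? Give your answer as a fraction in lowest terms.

47/(1−β) ≥ 74 + 14β/(1−β)
47 ≥ 74 − 60β
β ≥ 27/60 = 9/20.

9/20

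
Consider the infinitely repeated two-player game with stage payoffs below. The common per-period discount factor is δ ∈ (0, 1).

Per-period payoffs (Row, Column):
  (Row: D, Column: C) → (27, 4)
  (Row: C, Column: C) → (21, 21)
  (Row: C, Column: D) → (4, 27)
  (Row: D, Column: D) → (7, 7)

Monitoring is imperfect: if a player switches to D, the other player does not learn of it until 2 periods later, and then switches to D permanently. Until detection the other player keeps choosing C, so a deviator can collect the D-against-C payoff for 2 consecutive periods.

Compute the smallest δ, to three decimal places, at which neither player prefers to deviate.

0.548

Deviating for the 2 undetected periods gains 27−21 = 6 per period over cooperation, then loses 21−7 = 14 per period forever once punishment starts.
Gain: 6(1 + δ + … + δ^1); loss: 14·δ^2/(1−δ).
No profitable deviation ⇔ 6(1−δ^2) ≤ 14·δ^2, i.e. δ^2 ≥ 6/(6+14) = 3/10.
Hence δ ≥ (3/10)^(1/2) ≈ 0.548.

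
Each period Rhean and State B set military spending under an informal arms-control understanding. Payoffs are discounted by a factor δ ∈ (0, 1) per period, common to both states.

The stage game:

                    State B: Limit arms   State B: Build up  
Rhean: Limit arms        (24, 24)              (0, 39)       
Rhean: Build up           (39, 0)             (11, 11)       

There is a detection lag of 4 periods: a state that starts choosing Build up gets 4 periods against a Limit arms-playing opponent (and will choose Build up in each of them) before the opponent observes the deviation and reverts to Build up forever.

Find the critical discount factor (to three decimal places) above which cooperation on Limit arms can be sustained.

The best deviation is to choose Build up for all 4 undetected periods, earning 39 each, then 11 forever once detected.
Deviation value: 39(1−δ^4)/(1−δ) + 11δ^4/(1−δ); cooperation value: 24/(1−δ).
IC: 24 ≥ 39(1−δ^4) + 11δ^4 = 39 − 28δ^4.
So δ^4 ≥ 15/28, giving δ ≥ (15/28)^(1/4) ≈ 0.856.

0.856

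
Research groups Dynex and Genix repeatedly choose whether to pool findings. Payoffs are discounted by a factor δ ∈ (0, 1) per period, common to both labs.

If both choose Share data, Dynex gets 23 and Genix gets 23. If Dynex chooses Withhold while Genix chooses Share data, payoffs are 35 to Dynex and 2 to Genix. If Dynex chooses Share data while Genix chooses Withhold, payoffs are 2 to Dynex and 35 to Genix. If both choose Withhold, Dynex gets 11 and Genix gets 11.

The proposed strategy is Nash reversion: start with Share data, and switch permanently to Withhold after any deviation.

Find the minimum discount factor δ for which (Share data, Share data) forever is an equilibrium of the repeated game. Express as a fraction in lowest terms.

1/2

One-period gain from deviating is 35 − 23 = 12. The loss is 23 − 11 = 12 in every subsequent period, with present value 12·δ/(1−δ).
Deviation is unprofitable when 12·δ/(1−δ) ≥ 12, i.e. δ/(1−δ) ≥ 1.
Equivalently δ ≥ 12/(12+12) = 1/2.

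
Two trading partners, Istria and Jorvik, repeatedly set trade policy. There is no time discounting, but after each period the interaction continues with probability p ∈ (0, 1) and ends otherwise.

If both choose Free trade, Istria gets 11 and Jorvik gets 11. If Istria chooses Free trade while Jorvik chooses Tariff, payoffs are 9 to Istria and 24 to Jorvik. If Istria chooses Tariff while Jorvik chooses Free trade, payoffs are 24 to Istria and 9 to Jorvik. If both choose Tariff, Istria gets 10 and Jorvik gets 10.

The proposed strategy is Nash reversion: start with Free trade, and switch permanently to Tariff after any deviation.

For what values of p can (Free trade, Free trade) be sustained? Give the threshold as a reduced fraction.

With no time discounting, the continuation probability p plays the role of the discount factor.
Grim-trigger IC: 11/(1−p) ≥ 24 + 10p/(1−p) ⇒ p ≥ (24−11)/(24−10) = 13/14.

13/14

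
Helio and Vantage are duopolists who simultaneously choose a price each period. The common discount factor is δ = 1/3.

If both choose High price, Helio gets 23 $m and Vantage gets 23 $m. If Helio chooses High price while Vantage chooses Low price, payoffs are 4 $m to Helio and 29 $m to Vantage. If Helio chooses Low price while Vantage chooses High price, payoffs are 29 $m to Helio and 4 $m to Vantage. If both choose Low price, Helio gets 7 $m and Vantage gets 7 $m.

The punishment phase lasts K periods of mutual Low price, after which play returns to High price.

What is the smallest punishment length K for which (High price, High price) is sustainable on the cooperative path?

No profitable deviation requires (23−7)(δ+…+δ^K) ≥ 29−23, i.e. δ+…+δ^K ≥ 3/8 ≈ 0.3750.
With δ = 1/3, the partial sums are K=1: 0.3333, K=2: 0.4444.
K = 2 is the first length at which the sum reaches 0.3750.

2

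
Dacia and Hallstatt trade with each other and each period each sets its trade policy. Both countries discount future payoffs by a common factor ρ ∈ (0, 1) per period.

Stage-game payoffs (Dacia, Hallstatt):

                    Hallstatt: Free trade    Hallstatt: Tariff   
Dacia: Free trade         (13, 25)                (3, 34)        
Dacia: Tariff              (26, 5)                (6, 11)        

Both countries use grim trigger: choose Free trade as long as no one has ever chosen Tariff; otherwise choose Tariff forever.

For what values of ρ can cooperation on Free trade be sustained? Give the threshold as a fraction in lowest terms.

Dacia: cooperation gives 13 each period; deviation gives 26 once then 6 forever.
  13/(1−ρ) ≥ 26 + 6ρ/(1−ρ) ⇒ ρ ≥ 13/20.
Hallstatt: cooperation gives 25 each period; deviation gives 34 once then 11 forever.
  ρ ≥ 9/23.
Both must hold, so the binding constraint is Dacia's: ρ ≥ 13/20.

13/20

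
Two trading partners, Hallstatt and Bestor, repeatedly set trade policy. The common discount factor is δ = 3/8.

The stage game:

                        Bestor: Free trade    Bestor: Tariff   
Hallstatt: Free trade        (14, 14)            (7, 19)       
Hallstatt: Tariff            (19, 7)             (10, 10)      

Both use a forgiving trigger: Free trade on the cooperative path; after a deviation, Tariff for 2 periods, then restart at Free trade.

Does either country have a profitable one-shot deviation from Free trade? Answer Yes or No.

Yes

IC: δ+…+δ^2 ≥ (19−14)/(14−10) = 5/4.
At δ = 3/8: partial sum = 0.5156 < 1.2500. Cooperation not sustainable.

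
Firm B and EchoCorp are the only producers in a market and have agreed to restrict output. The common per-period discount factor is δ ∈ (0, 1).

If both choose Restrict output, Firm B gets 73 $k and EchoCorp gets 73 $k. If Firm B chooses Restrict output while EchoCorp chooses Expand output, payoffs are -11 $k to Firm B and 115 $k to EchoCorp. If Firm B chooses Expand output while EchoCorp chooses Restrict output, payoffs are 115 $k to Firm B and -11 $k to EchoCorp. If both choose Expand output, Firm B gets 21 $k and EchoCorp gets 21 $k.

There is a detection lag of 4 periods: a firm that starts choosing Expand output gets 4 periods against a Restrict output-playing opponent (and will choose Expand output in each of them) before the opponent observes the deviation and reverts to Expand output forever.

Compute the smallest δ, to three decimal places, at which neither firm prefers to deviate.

A deviator earns 115 for 4 periods, then 21 forever; cooperating earns 73 forever. Multiplying the IC by (1−δ):
73 ≥ 115(1−δ^4) + 21δ^4, so 94·δ^4 ≥ 42 and δ^4 ≥ 21/47.
δ ≥ (21/47)^(1/4) ≈ 0.818.

0.818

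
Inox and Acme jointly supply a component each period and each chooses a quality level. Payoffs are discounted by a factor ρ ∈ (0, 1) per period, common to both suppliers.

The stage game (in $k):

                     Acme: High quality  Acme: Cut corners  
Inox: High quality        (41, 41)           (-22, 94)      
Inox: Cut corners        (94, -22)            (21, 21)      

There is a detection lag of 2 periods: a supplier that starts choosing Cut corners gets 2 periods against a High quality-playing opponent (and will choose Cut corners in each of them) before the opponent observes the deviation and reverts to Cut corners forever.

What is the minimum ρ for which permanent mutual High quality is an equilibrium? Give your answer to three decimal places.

0.852

The best deviation is to choose Cut corners for all 2 undetected periods, earning 94 each, then 21 forever once detected.
Deviation value: 94(1−ρ^2)/(1−ρ) + 21ρ^2/(1−ρ); cooperation value: 41/(1−ρ).
IC: 41 ≥ 94(1−ρ^2) + 21ρ^2 = 94 − 73ρ^2.
So ρ^2 ≥ 53/73, giving ρ ≥ (53/73)^(1/2) ≈ 0.852.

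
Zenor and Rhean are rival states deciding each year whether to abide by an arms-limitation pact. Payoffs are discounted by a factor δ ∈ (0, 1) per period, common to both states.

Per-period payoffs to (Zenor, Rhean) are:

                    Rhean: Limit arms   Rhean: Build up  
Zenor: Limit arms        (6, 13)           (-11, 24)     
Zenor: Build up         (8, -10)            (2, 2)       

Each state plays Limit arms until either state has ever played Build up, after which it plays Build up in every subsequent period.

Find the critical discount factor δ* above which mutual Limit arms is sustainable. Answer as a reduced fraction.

Zenor's threshold: (8−6)/(8−2) = 1/3.
Rhean's threshold: (24−13)/(24−2) = 1/2.
1/3 < 1/2, so Rhean binds and δ* = 1/2.

1/2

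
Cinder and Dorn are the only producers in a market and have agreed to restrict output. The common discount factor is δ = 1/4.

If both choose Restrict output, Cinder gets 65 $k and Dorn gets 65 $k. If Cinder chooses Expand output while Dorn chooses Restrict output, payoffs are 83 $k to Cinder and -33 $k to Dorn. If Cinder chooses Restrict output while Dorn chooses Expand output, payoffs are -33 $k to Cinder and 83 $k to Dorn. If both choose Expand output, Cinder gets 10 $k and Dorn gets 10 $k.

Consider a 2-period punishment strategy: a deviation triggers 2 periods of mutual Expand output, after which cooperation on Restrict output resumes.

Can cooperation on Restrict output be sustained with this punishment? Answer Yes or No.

No

IC: δ+…+δ^2 ≥ (83−65)/(65−10) = 18/55.
At δ = 1/4: partial sum = 0.3125 < 0.3273. Cooperation not sustainable.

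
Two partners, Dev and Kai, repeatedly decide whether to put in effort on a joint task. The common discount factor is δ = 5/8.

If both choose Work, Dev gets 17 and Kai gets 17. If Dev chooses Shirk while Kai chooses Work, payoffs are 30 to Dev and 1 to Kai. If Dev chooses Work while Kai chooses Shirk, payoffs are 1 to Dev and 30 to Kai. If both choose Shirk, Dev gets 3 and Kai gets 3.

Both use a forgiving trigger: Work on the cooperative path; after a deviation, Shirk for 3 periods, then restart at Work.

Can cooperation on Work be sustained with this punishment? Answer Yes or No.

Yes

Comparing payoff streams over the 4 periods until play realigns: cooperate → 17(1+δ+…+δ^3); deviate → 30 + 3(δ+…+δ^3).
Cooperation is sustained iff (17−3)(δ+…+δ^3) ≥ 30−17.
δ+…+δ^3 = 5/8·(1−(5/8)^3)/(1−5/8) = 1.2598, and (30−17)/(17−3) = 0.9286.
1.2598 ≥ 0.9286, so cooperation is sustainable.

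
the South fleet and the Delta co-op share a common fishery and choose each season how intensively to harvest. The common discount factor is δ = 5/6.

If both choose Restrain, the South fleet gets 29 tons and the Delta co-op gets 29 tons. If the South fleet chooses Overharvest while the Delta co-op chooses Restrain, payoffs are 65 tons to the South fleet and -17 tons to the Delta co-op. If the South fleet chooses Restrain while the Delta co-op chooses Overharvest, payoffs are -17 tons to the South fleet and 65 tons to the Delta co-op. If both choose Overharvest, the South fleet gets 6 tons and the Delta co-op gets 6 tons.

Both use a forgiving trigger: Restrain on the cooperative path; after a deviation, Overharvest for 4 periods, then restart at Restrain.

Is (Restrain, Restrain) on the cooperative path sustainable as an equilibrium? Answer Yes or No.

Yes

IC: δ+…+δ^4 ≥ (65−29)/(29−6) = 36/23.
At δ = 5/6: partial sum = 2.5887 ≥ 1.5652. Cooperation sustainable.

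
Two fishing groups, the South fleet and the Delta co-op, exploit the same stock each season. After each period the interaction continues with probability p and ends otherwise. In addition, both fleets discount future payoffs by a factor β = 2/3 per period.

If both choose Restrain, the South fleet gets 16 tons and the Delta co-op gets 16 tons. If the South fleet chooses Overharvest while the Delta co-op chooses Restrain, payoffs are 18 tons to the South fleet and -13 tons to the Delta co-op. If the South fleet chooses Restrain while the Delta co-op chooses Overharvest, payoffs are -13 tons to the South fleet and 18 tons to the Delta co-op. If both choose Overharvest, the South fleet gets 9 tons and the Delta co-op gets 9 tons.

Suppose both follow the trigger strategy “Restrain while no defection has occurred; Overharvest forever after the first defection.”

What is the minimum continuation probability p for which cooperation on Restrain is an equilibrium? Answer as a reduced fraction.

1/3

Expected continuation weight on next period's payoff is β·p = 2/3·p, which plays the role of the discount factor.
Cooperation requires 2/3·p ≥ (18−16)/(18−9) = 2/9, hence p ≥ 1/3.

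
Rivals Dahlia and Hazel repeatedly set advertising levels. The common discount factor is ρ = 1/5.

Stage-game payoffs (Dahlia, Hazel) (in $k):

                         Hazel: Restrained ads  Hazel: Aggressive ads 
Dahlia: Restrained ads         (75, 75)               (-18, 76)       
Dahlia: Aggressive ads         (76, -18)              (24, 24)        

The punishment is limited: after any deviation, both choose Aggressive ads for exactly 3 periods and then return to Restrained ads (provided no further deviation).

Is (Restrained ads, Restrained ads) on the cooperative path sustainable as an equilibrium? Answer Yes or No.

IC: ρ+…+ρ^3 ≥ (76−75)/(75−24) = 1/51.
At ρ = 1/5: partial sum = 0.2480 ≥ 0.0196. Cooperation sustainable.

Yes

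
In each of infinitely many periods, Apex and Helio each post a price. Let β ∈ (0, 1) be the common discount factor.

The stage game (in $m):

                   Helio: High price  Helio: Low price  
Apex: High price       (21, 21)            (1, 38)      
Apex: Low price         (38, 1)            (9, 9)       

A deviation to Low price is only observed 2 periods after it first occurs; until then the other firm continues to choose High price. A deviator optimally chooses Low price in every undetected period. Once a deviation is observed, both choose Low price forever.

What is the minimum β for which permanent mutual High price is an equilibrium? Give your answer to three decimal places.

Deviating for the 2 undetected periods gains 38−21 = 17 per period over cooperation, then loses 21−9 = 12 per period forever once punishment starts.
Gain: 17(1 + β + … + β^1); loss: 12·β^2/(1−β).
No profitable deviation ⇔ 17(1−β^2) ≤ 12·β^2, i.e. β^2 ≥ 17/(17+12) = 17/29.
Hence β ≥ (17/29)^(1/2) ≈ 0.766.

0.766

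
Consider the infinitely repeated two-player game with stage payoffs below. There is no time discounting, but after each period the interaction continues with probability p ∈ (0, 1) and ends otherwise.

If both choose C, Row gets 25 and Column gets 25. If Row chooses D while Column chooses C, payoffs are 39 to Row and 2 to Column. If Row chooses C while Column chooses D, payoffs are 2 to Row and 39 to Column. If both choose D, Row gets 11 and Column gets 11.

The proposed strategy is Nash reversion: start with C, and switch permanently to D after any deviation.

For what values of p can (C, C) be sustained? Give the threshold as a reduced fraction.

Expected cooperation value is 25 + p·25 + p²·25 + … = 25/(1−p); deviation gives 39 + p·11/(1−p).
25 ≥ 39(1−p) + 11p ⇒ 28p ≥ 14 ⇒ p ≥ 14/28 = 1/2.

1/2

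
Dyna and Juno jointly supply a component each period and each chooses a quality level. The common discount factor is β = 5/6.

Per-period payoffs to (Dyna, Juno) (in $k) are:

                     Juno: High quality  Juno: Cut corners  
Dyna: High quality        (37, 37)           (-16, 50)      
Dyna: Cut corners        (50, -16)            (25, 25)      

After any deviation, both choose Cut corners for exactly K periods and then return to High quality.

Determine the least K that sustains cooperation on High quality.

2

IC: β(1−β^K)/(1−β) ≥ (50−37)/(37−25) = 13/12.
With β = 5/6: need 1 − β^K ≥ 13/12·(1−5/6)/(5/6), i.e. β^K ≤ 0.7833.
Since (5/6)^1 = 0.8333 and (5/6)^2 = 0.6944, the smallest such K is 2.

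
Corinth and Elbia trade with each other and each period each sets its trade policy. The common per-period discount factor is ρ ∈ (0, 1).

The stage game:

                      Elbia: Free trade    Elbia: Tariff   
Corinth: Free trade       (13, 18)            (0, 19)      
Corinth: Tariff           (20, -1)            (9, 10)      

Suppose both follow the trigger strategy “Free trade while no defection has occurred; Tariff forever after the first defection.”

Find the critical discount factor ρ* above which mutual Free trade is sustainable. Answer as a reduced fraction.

7/11

For Corinth: deviation gain 20−13 = 7, per-period punishment loss 13−9 = 4. IC gives ρ ≥ 7/11.
For Elbia: gain 1, loss 8 per period, so ρ ≥ 1/9.
The tighter constraint is Corinth's, so cooperation needs ρ ≥ 7/11.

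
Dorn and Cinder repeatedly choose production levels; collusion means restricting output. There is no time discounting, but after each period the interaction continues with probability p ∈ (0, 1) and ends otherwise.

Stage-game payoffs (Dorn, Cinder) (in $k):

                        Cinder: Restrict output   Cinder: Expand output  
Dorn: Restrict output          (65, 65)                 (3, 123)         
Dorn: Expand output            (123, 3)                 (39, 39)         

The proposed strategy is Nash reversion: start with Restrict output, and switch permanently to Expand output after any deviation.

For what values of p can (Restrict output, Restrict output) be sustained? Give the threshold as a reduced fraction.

Expected cooperation value is 65 + p·65 + p²·65 + … = 65/(1−p); deviation gives 123 + p·39/(1−p).
65 ≥ 123(1−p) + 39p ⇒ 84p ≥ 58 ⇒ p ≥ 58/84 = 29/42.

29/42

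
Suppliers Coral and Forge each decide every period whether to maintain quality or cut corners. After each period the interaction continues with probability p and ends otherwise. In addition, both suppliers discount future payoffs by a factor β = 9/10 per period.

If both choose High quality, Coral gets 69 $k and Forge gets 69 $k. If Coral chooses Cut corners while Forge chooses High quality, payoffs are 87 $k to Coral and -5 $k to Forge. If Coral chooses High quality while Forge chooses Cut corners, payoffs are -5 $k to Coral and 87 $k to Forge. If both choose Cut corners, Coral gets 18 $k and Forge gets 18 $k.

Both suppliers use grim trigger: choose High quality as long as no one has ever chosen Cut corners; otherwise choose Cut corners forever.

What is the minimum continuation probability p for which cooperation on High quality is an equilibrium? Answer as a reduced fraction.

Expected continuation weight on next period's payoff is β·p = 9/10·p, which plays the role of the discount factor.
Cooperation requires 9/10·p ≥ (87−69)/(87−18) = 6/23, hence p ≥ 20/69.

20/69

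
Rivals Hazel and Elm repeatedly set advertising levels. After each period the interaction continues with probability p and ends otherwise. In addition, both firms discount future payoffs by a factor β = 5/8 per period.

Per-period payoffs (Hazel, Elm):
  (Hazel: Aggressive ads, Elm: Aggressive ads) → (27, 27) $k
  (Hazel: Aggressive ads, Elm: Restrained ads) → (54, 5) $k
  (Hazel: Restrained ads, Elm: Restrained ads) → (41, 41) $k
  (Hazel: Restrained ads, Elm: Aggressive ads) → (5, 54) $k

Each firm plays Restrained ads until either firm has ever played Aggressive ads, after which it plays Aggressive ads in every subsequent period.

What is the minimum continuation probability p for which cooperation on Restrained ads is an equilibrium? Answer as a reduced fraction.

104/135

With continuation probability p and discount β, the effective per-period discount factor is βp.
Grim-trigger IC: βp ≥ (54−41)/(54−27) = 13/27.
So p ≥ (13/27)/(5/8) = 104/135.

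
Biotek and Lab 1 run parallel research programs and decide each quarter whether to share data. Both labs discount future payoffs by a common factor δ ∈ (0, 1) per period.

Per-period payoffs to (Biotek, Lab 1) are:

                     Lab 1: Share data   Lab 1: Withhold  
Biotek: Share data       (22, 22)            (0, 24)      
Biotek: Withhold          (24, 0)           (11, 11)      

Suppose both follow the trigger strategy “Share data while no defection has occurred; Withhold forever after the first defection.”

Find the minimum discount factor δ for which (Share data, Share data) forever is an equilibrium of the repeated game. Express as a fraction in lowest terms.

2/13

22/(1−δ) ≥ 24 + 11δ/(1−δ)
22 ≥ 24 − 13δ
δ ≥ 2/13.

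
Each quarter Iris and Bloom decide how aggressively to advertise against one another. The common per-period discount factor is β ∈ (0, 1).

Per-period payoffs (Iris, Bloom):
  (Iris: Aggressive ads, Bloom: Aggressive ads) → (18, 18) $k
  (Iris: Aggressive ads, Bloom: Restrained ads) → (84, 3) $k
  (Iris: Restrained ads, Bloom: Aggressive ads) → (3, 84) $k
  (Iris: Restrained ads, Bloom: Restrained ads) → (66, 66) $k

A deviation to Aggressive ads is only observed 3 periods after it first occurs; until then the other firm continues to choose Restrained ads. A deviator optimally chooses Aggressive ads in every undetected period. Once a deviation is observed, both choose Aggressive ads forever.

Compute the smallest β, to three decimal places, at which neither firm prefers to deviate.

The best deviation is to choose Aggressive ads for all 3 undetected periods, earning 84 each, then 18 forever once detected.
Deviation value: 84(1−β^3)/(1−β) + 18β^3/(1−β); cooperation value: 66/(1−β).
IC: 66 ≥ 84(1−β^3) + 18β^3 = 84 − 66β^3.
So β^3 ≥ 18/66 = 3/11, giving β ≥ (3/11)^(1/3) ≈ 0.648.

0.648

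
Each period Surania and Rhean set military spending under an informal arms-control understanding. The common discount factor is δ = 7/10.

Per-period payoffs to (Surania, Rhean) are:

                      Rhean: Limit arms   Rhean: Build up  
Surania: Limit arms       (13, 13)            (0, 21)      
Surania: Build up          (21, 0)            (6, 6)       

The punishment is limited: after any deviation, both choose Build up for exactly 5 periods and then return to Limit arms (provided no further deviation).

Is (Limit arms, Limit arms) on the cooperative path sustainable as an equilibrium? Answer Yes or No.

Yes

A one-shot deviation gives 21 now, then 6 for 5 periods, then back to 13.
Gain from deviating: (21−13) today; loss: (13−6) in each of the next 5 periods.
No-deviation condition: (13−6)(δ+…+δ^5) ≥ 21−13, i.e. δ+…+δ^5 ≥ 8/7.
At δ = 7/10: δ+…+δ^5 = 1.9412 ≥ 1.1429.
So cooperation is sustainable.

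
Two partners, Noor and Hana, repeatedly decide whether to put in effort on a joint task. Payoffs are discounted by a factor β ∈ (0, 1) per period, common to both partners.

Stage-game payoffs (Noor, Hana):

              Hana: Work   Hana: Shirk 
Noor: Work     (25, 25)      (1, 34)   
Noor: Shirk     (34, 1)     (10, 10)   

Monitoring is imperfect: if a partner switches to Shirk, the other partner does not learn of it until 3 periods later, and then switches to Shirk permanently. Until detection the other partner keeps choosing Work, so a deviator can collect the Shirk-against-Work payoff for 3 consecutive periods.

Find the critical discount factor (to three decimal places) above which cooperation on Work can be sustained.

0.721

Deviating for the 3 undetected periods gains 34−25 = 9 per period over cooperation, then loses 25−10 = 15 per period forever once punishment starts.
Gain: 9(1 + β + … + β^2); loss: 15·β^3/(1−β).
No profitable deviation ⇔ 9(1−β^3) ≤ 15·β^3, i.e. β^3 ≥ 9/(9+15) = 3/8.
Hence β ≥ (3/8)^(1/3) ≈ 0.721.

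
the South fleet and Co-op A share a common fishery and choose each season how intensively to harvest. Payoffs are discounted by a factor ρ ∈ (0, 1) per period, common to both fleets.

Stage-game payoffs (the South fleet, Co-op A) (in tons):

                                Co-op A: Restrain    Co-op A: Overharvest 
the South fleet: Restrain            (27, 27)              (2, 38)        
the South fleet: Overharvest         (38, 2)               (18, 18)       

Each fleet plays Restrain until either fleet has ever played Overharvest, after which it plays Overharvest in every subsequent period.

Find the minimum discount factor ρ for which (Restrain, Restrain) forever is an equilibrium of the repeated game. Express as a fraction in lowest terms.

11/20

Cooperation forever yields 27 each period: 27/(1−ρ).
Deviating yields 38 once, then 18 forever: 38 + 18ρ/(1−ρ).
No profitable deviation requires 27/(1−ρ) ≥ 38 + 18ρ/(1−ρ).
Multiplying by (1−ρ): 27 ≥ 38(1−ρ) + 18ρ = 38 − 20ρ.
So 20ρ ≥ 11, i.e. ρ ≥ 11/20.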